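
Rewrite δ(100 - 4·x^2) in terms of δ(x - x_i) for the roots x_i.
\frac{\delta(x - 5) + \delta(x + 5)}{40}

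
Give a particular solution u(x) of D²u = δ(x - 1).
\frac{|x - 1|}{2}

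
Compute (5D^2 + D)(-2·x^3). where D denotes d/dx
6 x \left(- x - 10\right)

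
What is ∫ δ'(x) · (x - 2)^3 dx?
-12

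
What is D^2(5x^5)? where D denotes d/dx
100 x^{3}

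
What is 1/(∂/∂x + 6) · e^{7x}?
\frac{e^{7 x}}{13}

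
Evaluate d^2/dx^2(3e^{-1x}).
3 e^{- x}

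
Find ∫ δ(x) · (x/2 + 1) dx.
1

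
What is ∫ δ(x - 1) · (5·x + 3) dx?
8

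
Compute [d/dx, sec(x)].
\tan{\left(x \right)} \sec{\left(x \right)}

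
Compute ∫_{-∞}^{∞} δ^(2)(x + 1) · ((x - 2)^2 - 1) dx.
2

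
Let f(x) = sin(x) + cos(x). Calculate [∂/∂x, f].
- \sin{\left(x \right)} + \cos{\left(x \right)}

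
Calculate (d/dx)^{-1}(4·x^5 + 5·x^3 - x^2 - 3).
\frac{2 x^{6}}{3} + \frac{5 x^{4}}{4} - \frac{x^{3}}{3} - 3 x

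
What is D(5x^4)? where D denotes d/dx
20 x^{3}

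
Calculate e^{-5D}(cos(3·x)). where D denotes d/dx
\cos{\left(3 x - 15 \right)}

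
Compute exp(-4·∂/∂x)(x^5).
x^{5} - 20 x^{4} + 160 x^{3} - 640 x^{2} + 1280 x - 1024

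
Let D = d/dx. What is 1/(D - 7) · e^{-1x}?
- \frac{e^{- x}}{8}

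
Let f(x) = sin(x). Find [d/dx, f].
\cos{\left(x \right)}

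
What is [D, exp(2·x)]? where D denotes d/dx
2 e^{2 x}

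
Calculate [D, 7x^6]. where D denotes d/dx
42 x^{5}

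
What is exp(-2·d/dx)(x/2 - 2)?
\frac{x}{2} - 3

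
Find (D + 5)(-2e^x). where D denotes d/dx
- 12 e^{x}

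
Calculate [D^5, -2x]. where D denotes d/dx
-10D^{4}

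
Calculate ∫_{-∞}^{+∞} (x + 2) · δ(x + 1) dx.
1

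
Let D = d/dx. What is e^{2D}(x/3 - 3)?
\frac{x}{3} - \frac{7}{3}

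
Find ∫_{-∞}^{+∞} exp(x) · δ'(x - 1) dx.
- e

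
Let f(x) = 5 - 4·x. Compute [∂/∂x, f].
-4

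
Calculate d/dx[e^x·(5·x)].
5 \left(x + 1\right) e^{x}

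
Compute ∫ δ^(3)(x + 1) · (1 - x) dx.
0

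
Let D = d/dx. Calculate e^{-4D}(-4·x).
16 - 4 x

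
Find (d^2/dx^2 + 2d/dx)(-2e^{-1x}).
2 e^{- x}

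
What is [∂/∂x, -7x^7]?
- 49 x^{6}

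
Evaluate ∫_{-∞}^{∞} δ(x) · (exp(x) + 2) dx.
3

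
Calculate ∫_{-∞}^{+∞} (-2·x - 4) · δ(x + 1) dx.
-2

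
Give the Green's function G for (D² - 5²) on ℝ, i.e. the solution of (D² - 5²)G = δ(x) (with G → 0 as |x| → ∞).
-\frac{e^{-5|x|}}{10}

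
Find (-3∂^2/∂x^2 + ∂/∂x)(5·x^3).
15 x \left(x - 6\right)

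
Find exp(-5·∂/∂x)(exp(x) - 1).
e^{x - 5} - 1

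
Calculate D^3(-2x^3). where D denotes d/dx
-12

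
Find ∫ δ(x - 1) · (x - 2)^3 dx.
-1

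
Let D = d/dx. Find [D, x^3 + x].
3 x^{2} + 1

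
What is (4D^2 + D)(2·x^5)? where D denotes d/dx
10 x^{3} \left(x + 16\right)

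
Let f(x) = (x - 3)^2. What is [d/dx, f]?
2 x - 6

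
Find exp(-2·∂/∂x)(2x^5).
2 x^{5} - 20 x^{4} + 80 x^{3} - 160 x^{2} + 160 x - 64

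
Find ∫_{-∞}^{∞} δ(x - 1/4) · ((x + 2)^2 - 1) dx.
\frac{65}{16}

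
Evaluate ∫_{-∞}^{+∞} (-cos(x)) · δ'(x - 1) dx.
- \sin{\left(1 \right)}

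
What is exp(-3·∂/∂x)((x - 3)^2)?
x^{2} - 12 x + 36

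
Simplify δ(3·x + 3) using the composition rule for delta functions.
\frac{\delta(x + 1)}{3}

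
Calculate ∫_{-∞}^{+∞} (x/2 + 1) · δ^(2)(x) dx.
0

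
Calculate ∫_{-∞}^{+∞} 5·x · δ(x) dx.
0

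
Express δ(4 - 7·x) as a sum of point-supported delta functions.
\frac{\delta(x - 4/7)}{7}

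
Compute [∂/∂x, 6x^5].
30 x^{4}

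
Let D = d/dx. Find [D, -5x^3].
- 15 x^{2}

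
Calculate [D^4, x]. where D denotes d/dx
4D^{3}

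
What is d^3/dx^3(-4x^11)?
- 3960 x^{8}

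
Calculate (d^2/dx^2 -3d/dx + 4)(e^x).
2 e^{x}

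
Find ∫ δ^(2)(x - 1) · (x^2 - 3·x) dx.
2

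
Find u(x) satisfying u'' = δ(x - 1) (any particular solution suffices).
\frac{|x - 1|}{2}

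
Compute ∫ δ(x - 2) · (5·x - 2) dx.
8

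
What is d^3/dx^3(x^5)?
60 x^{2}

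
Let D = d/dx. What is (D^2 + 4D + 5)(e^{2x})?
17 e^{2 x}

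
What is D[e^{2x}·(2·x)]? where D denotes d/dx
\left(4 x + 2\right) e^{2 x}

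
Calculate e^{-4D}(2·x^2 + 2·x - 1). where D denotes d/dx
2 x^{2} - 14 x + 23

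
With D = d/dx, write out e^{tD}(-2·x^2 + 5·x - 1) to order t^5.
- 2 t^{2} - t \left(4 x - 5\right) - 2 x^{2} + 5 x - 1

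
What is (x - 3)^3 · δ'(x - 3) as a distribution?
0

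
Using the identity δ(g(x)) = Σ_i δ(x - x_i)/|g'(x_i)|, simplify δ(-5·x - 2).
\frac{\delta(x + 2/5)}{5}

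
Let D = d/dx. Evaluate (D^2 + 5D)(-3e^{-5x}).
0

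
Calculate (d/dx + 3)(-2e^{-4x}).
2 e^{- 4 x}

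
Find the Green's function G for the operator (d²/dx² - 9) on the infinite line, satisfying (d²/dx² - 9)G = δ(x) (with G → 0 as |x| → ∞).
-\frac{e^{-3|x|}}{6}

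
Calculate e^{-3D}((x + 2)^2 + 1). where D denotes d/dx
x^{2} - 2 x + 2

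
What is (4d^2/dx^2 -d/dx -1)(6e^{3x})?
192 e^{3 x}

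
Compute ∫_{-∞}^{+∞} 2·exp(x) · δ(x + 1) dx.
\frac{2}{e}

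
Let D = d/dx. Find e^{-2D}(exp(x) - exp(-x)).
- e^{2 - x} + e^{x - 2}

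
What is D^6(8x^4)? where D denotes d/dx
0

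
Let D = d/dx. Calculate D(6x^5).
30 x^{4}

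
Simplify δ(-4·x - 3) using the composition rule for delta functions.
\frac{\delta(x + 3/4)}{4}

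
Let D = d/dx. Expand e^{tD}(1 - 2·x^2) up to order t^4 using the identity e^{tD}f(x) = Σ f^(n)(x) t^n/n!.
- 2 t^{2} - 4 t x - 2 x^{2} + 1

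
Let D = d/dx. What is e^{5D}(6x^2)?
6 x^{2} + 60 x + 150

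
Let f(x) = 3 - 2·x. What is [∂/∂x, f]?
-2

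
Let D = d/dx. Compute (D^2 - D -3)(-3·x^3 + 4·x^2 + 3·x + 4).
9 x^{3} - 3 x^{2} - 35 x - 7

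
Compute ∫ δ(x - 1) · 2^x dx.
2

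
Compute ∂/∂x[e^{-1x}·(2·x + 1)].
\left(1 - 2 x\right) e^{- x}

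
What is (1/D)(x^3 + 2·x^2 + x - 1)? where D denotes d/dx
\frac{x^{4}}{4} + \frac{2 x^{3}}{3} + \frac{x^{2}}{2} - x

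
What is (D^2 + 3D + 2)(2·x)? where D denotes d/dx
4 x + 6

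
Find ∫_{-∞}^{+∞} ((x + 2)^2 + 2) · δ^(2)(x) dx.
2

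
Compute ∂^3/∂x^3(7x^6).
840 x^{3}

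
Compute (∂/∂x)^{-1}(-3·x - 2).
- \frac{3 x^{2}}{2} - 2 x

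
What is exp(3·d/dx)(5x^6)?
5 x^{6} + 90 x^{5} + 675 x^{4} + 2700 x^{3} + 6075 x^{2} + 7290 x + 3645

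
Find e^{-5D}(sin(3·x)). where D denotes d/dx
\sin{\left(3 x - 15 \right)}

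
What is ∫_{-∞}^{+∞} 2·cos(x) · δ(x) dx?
2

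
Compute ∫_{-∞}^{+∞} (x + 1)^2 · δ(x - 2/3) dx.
\frac{25}{9}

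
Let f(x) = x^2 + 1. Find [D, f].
2 x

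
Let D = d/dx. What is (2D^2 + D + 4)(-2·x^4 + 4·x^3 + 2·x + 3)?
- 8 x^{4} + 8 x^{3} - 36 x^{2} + 56 x + 14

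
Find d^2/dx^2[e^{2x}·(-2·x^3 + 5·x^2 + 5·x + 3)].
\left(- 8 x^{3} - 4 x^{2} + 48 x + 42\right) e^{2 x}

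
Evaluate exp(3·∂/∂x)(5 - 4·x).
- 4 x - 7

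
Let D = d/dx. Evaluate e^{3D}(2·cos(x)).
2 \cos{\left(x + 3 \right)}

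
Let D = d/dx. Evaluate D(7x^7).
49 x^{6}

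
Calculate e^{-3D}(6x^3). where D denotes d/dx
6 x^{3} - 54 x^{2} + 162 x - 162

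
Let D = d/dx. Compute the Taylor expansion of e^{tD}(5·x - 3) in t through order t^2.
5 t + 5 x - 3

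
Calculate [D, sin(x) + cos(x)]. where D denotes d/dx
- \sin{\left(x \right)} + \cos{\left(x \right)}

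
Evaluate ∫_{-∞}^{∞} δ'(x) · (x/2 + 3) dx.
- \frac{1}{2}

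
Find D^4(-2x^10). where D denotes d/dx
- 10080 x^{6}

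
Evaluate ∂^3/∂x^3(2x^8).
672 x^{5}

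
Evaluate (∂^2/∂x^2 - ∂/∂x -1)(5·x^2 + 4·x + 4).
- 5 x^{2} - 14 x + 2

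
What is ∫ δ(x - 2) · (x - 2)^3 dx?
0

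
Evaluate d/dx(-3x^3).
- 9 x^{2}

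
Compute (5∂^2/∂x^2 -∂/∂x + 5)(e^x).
9 e^{x}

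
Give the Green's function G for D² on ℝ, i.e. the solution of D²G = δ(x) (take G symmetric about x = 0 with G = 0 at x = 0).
\frac{|x|}{2}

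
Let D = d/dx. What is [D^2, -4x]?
-8D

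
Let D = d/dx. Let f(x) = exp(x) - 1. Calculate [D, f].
e^{x}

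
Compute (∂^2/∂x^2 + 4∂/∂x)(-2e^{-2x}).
8 e^{- 2 x}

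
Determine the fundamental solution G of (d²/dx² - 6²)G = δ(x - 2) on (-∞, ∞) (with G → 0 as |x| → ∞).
-\frac{e^{-6|x - 2|}}{12}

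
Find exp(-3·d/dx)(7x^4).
7 x^{4} - 84 x^{3} + 378 x^{2} - 756 x + 567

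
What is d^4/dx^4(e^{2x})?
16 e^{2 x}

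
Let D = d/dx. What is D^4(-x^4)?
-24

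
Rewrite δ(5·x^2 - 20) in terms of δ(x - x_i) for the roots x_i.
\frac{\delta(x - 2) + \delta(x + 2)}{20}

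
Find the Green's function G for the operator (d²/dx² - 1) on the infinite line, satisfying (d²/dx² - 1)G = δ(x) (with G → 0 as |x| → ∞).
-\frac{e^{-|x|}}{2}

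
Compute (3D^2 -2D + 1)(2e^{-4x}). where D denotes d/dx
114 e^{- 4 x}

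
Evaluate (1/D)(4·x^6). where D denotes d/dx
\frac{4 x^{7}}{7}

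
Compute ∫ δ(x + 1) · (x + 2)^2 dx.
1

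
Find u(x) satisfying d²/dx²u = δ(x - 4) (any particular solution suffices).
\frac{|x - 4|}{2}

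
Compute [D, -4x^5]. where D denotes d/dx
- 20 x^{4}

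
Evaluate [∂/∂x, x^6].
6 x^{5}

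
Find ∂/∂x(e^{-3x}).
- 3 e^{- 3 x}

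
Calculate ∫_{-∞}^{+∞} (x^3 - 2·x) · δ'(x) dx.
2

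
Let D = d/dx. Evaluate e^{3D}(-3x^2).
- 3 x^{2} - 18 x - 27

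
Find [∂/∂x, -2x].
-2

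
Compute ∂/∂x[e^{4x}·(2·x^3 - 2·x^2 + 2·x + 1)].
2 \left(4 x^{3} - x^{2} + 2 x + 3\right) e^{4 x}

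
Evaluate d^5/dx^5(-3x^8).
- 20160 x^{3}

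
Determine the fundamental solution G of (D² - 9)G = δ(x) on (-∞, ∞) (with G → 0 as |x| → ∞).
-\frac{e^{-3|x|}}{6}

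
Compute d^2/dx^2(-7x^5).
- 140 x^{3}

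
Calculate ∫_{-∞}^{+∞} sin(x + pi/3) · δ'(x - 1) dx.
- \cos{\left(1 + \frac{\pi}{3} \right)}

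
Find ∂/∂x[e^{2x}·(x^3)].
x^{2} \left(2 x + 3\right) e^{2 x}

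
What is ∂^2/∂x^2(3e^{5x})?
75 e^{5 x}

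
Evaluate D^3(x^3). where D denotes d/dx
6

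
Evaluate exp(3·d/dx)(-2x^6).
- 2 x^{6} - 36 x^{5} - 270 x^{4} - 1080 x^{3} - 2430 x^{2} - 2916 x - 1458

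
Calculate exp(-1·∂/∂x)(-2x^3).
- 2 x^{3} + 6 x^{2} - 6 x + 2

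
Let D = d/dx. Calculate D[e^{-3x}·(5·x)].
5 \left(1 - 3 x\right) e^{- 3 x}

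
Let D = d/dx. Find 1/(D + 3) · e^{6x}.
\frac{e^{6 x}}{9}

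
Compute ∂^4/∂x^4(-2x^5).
- 240 x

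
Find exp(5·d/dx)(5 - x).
- x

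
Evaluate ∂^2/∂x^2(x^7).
42 x^{5}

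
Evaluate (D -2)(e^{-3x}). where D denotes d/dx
- 5 e^{- 3 x}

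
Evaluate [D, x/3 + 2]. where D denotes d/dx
\frac{1}{3}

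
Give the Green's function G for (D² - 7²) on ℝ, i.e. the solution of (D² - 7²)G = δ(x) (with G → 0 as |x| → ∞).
-\frac{e^{-7|x|}}{14}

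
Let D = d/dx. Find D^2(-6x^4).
- 72 x^{2}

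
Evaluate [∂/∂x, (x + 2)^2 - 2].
2 x + 4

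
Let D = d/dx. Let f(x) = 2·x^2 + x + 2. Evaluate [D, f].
4 x + 1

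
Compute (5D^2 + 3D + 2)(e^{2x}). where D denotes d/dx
28 e^{2 x}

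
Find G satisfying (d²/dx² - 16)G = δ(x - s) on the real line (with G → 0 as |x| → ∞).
-\frac{e^{-4|x-s|}}{8}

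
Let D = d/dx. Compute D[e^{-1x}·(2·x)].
2 \left(1 - x\right) e^{- x}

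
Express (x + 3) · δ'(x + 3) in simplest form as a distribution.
-\delta(x + 3)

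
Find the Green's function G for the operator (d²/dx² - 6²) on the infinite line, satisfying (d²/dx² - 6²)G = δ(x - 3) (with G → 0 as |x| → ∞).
-\frac{e^{-6|x - 3|}}{12}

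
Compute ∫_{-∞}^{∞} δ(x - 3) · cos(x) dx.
\cos{\left(3 \right)}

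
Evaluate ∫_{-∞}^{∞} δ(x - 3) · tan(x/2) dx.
\tan{\left(\frac{3}{2} \right)}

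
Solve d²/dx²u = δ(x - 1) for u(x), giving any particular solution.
\frac{|x - 1|}{2}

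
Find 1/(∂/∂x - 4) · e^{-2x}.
- \frac{e^{- 2 x}}{6}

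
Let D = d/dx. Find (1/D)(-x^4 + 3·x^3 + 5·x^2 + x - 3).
- \frac{x^{5}}{5} + \frac{3 x^{4}}{4} + \frac{5 x^{3}}{3} + \frac{x^{2}}{2} - 3 x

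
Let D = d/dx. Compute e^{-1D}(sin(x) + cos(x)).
\sqrt{2} \cos{\left(- x + \frac{\pi}{4} + 1 \right)}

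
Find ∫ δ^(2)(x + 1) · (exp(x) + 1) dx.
e^{-1}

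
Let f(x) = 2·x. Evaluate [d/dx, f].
2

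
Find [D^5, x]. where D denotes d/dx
5D^{4}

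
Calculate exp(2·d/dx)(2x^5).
2 x^{5} + 20 x^{4} + 80 x^{3} + 160 x^{2} + 160 x + 64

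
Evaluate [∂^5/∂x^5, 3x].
15\frac{d^{4}}{dx^{4}}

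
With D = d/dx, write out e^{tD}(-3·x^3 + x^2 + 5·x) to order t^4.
- 3 t^{3} + t^{2} \left(1 - 9 x\right) + t \left(- 9 x^{2} + 2 x + 5\right) - 3 x^{3} + x^{2} + 5 x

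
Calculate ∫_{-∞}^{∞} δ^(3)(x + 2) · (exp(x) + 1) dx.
- \frac{1}{e^{2}}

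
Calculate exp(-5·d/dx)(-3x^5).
- 3 x^{5} + 75 x^{4} - 750 x^{3} + 3750 x^{2} - 9375 x + 9375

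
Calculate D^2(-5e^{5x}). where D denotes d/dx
- 125 e^{5 x}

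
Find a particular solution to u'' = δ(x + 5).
\frac{|x + 5|}{2}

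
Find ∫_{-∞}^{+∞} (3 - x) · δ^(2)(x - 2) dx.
0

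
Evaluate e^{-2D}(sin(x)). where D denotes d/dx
\sin{\left(x - 2 \right)}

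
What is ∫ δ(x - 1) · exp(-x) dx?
e^{-1}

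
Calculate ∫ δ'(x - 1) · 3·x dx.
-3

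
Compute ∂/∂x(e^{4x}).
4 e^{4 x}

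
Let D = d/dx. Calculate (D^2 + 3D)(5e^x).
20 e^{x}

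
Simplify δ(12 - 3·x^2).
\frac{\delta(x - 2) + \delta(x + 2)}{12}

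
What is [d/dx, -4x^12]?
- 48 x^{11}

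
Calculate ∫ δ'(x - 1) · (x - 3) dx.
-1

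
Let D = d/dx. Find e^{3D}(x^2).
x^{2} + 6 x + 9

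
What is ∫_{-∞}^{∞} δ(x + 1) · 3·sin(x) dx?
- 3 \sin{\left(1 \right)}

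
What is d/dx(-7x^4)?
- 28 x^{3}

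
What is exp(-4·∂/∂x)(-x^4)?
- x^{4} + 16 x^{3} - 96 x^{2} + 256 x - 256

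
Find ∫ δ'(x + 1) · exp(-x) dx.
e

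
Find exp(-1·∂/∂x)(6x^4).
6 x^{4} - 24 x^{3} + 36 x^{2} - 24 x + 6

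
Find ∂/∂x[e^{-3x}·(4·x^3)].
12 x^{2} \left(1 - x\right) e^{- 3 x}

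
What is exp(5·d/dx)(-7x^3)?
- 7 x^{3} - 105 x^{2} - 525 x - 875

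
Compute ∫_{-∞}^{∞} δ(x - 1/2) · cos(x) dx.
\cos{\left(\frac{1}{2} \right)}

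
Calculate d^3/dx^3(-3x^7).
- 630 x^{4}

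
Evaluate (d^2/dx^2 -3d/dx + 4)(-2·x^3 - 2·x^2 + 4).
- 8 x^{3} + 10 x^{2} + 12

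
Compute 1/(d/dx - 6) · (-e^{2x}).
\frac{e^{2 x}}{4}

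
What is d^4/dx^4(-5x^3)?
0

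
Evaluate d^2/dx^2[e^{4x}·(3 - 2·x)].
32 \left(1 - x\right) e^{4 x}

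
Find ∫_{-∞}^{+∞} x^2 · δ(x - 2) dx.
4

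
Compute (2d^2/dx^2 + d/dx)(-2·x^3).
6 x \left(- x - 4\right)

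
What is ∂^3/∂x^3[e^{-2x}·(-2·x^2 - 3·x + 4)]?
4 \left(4 x^{2} - 6 x - 11\right) e^{- 2 x}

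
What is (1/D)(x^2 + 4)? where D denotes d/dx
\frac{x^{3}}{3} + 4 x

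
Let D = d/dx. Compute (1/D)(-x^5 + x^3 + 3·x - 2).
- \frac{x^{6}}{6} + \frac{x^{4}}{4} + \frac{3 x^{2}}{2} - 2 x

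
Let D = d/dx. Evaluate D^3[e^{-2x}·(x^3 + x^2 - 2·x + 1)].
2 \left(- 4 x^{3} + 14 x^{2} + 2 x - 19\right) e^{- 2 x}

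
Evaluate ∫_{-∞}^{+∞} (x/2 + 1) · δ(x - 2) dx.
2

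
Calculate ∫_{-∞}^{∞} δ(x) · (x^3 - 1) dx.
-1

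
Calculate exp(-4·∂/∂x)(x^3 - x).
x^{3} - 12 x^{2} + 47 x - 60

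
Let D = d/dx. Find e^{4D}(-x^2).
- x^{2} - 8 x - 16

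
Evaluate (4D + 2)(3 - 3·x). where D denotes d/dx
- 6 x - 6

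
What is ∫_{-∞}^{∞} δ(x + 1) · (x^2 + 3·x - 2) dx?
-4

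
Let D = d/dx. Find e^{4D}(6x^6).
6 x^{6} + 144 x^{5} + 1440 x^{4} + 7680 x^{3} + 23040 x^{2} + 36864 x + 24576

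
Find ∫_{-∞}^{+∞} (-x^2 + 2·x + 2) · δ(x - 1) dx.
3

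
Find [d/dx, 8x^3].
24 x^{2}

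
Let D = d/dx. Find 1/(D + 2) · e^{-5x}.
- \frac{e^{- 5 x}}{3}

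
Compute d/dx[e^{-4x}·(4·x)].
4 \left(1 - 4 x\right) e^{- 4 x}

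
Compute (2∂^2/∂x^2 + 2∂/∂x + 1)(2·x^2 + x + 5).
2 x^{2} + 9 x + 15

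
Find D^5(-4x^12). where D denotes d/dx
- 380160 x^{7}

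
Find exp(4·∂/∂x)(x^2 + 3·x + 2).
x^{2} + 11 x + 30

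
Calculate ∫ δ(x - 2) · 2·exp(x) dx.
2 e^{2}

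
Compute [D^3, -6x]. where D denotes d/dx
-18D^{2}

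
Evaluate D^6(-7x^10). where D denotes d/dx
- 1058400 x^{4}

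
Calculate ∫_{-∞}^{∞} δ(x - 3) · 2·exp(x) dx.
2 e^{3}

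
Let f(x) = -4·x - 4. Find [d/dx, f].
-4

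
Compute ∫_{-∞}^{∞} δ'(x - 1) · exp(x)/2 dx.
- \frac{e}{2}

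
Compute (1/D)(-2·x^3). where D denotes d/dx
- \frac{x^{4}}{2}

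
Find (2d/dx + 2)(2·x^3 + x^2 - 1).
4 x^{3} + 14 x^{2} + 4 x - 2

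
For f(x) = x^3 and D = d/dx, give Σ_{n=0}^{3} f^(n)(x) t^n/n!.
t^{3} + 3 t^{2} x + 3 t x^{2} + x^{3}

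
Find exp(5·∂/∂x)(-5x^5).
- 5 x^{5} - 125 x^{4} - 1250 x^{3} - 6250 x^{2} - 15625 x - 15625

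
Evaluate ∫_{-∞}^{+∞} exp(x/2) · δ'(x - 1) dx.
- \frac{e^{\frac{1}{2}}}{2}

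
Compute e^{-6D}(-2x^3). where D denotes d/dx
- 2 x^{3} + 36 x^{2} - 216 x + 432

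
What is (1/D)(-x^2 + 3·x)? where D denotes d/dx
- \frac{x^{3}}{3} + \frac{3 x^{2}}{2}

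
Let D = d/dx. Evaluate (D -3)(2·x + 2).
- 6 x - 4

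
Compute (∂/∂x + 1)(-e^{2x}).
- 3 e^{2 x}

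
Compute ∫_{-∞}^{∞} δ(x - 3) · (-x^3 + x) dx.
-24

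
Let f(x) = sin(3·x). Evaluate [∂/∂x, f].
3 \cos{\left(3 x \right)}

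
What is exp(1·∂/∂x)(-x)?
- x - 1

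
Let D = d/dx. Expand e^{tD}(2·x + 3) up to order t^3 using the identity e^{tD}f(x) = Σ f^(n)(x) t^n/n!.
2 t + 2 x + 3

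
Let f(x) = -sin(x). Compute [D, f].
- \cos{\left(x \right)}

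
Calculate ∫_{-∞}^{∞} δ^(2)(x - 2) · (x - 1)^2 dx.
2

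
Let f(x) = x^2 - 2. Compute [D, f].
2 x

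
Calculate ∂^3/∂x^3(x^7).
210 x^{4}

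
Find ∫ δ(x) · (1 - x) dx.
1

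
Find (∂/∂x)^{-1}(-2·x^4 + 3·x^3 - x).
- \frac{2 x^{5}}{5} + \frac{3 x^{4}}{4} - \frac{x^{2}}{2}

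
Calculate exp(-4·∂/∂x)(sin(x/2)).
\sin{\left(\frac{x}{2} - 2 \right)}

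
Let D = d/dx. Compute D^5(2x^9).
30240 x^{4}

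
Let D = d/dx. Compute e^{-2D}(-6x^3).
- 6 x^{3} + 36 x^{2} - 72 x + 48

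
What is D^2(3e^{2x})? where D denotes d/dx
12 e^{2 x}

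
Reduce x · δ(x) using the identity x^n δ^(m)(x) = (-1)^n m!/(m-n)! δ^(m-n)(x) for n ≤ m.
0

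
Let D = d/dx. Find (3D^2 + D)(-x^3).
3 x \left(- x - 6\right)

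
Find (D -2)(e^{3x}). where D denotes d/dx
e^{3 x}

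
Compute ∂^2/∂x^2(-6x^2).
-12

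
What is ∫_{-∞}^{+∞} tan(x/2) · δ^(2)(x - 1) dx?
\frac{\tan^{3}{\left(\frac{1}{2} \right)}}{2} + \frac{\tan{\left(\frac{1}{2} \right)}}{2}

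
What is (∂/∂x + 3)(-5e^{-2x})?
- 5 e^{- 2 x}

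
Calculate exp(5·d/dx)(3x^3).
3 x^{3} + 45 x^{2} + 225 x + 375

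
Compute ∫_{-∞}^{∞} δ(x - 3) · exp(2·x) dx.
e^{6}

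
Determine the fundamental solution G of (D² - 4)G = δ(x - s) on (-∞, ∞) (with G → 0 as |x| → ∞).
-\frac{e^{-2|x-s|}}{4}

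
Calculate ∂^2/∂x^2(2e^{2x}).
8 e^{2 x}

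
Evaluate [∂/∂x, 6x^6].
36 x^{5}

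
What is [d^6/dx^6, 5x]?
30\frac{d^{5}}{dx^{5}}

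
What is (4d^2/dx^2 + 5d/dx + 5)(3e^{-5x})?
240 e^{- 5 x}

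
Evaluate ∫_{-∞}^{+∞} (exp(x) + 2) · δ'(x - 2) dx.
- e^{2}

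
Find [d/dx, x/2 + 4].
\frac{1}{2}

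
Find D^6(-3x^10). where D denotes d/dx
- 453600 x^{4}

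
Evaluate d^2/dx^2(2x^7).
84 x^{5}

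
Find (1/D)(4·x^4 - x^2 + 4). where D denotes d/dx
\frac{4 x^{5}}{5} - \frac{x^{3}}{3} + 4 x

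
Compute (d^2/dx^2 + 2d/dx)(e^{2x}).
8 e^{2 x}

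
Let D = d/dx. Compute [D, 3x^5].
15 x^{4}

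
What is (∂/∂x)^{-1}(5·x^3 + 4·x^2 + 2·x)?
\frac{5 x^{4}}{4} + \frac{4 x^{3}}{3} + x^{2}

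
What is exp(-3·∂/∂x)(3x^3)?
3 x^{3} - 27 x^{2} + 81 x - 81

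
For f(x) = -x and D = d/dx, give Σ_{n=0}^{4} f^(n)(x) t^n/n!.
- t - x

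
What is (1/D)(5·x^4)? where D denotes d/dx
x^{5}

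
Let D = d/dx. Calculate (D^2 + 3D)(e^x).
4 e^{x}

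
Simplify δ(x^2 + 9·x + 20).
\frac{\delta(x + 5) + \delta(x + 4)}{1}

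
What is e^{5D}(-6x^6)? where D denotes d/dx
- 6 x^{6} - 180 x^{5} - 2250 x^{4} - 15000 x^{3} - 56250 x^{2} - 112500 x - 93750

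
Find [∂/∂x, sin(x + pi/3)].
\cos{\left(x + \frac{\pi}{3} \right)}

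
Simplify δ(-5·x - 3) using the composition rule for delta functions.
\frac{\delta(x + 3/5)}{5}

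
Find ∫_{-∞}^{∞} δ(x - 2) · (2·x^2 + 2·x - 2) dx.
10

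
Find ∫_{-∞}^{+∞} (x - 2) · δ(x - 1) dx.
-1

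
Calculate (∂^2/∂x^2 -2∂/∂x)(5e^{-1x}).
15 e^{- x}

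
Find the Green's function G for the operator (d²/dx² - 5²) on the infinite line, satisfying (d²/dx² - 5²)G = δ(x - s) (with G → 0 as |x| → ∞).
-\frac{e^{-5|x-s|}}{10}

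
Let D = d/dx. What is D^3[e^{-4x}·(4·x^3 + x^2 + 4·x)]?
64 \left(- 4 x^{3} + 8 x^{2} - 7 x + 3\right) e^{- 4 x}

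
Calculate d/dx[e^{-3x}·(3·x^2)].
3 x \left(2 - 3 x\right) e^{- 3 x}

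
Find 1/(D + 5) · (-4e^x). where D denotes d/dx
- \frac{2 e^{x}}{3}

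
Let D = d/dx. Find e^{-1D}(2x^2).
2 x^{2} - 4 x + 2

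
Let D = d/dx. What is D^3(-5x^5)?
- 300 x^{2}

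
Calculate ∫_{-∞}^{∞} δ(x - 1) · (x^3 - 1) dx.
0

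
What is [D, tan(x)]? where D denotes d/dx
\frac{1}{\cos^{2}{\left(x \right)}}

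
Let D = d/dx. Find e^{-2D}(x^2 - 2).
x^{2} - 4 x + 2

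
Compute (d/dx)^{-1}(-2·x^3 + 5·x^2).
- \frac{x^{4}}{2} + \frac{5 x^{3}}{3}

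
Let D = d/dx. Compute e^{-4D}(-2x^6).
- 2 x^{6} + 48 x^{5} - 480 x^{4} + 2560 x^{3} - 7680 x^{2} + 12288 x - 8192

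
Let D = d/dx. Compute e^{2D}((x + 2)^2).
x^{2} + 8 x + 16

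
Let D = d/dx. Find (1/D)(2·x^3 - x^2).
\frac{x^{4}}{2} - \frac{x^{3}}{3}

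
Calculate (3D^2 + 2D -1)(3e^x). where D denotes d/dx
12 e^{x}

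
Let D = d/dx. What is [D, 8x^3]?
24 x^{2}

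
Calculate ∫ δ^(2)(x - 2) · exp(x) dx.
e^{2}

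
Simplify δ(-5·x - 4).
\frac{\delta(x + 4/5)}{5}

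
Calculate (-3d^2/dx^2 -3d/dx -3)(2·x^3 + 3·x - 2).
- 6 x^{3} - 18 x^{2} - 45 x - 3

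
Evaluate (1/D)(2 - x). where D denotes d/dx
- \frac{x^{2}}{2} + 2 x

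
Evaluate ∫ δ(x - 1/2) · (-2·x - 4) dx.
-5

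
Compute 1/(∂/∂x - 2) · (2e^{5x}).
\frac{2 e^{5 x}}{3}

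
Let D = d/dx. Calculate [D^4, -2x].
-8D^{3}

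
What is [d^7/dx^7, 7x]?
49\frac{d^{6}}{dx^{6}}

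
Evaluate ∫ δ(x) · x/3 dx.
0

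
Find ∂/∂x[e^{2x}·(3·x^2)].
6 x \left(x + 1\right) e^{2 x}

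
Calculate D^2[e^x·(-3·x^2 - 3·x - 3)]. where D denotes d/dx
3 \left(- x^{2} - 5 x - 5\right) e^{x}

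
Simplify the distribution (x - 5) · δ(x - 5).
0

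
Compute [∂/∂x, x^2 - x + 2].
2 x - 1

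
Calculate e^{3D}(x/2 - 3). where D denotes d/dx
\frac{x}{2} - \frac{3}{2}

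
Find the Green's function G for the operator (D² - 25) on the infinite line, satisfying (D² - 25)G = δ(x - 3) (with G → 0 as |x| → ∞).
-\frac{e^{-5|x - 3|}}{10}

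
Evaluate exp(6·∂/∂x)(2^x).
2^{x + 6}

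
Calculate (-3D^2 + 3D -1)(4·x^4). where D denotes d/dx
4 x^{2} \left(- x^{2} + 12 x - 36\right)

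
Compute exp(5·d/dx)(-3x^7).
- 3 x^{7} - 105 x^{6} - 1575 x^{5} - 13125 x^{4} - 65625 x^{3} - 196875 x^{2} - 328125 x - 234375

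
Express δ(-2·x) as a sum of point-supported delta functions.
\frac{\delta(x)}{2}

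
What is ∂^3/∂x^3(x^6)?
120 x^{3}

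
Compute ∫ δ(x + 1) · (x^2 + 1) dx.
2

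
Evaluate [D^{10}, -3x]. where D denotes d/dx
-30D^{9}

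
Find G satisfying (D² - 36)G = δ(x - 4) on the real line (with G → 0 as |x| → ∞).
-\frac{e^{-6|x - 4|}}{12}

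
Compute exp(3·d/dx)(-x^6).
- x^{6} - 18 x^{5} - 135 x^{4} - 540 x^{3} - 1215 x^{2} - 1458 x - 729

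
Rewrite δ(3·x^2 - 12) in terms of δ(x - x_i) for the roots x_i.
\frac{\delta(x - 2) + \delta(x + 2)}{12}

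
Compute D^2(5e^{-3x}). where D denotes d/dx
45 e^{- 3 x}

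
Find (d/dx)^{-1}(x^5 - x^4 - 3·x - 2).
\frac{x^{6}}{6} - \frac{x^{5}}{5} - \frac{3 x^{2}}{2} - 2 x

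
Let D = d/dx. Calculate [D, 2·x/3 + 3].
\frac{2}{3}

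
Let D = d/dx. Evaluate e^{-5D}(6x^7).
6 x^{7} - 210 x^{6} + 3150 x^{5} - 26250 x^{4} + 131250 x^{3} - 393750 x^{2} + 656250 x - 468750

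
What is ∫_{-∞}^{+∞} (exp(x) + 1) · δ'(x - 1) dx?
- e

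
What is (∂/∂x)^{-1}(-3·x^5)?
- \frac{x^{6}}{2}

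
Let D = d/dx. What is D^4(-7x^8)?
- 11760 x^{4}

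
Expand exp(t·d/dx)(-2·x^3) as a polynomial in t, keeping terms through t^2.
2 x \left(- 3 t^{2} - 3 t x - x^{2}\right)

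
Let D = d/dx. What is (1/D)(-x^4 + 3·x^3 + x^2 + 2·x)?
- \frac{x^{5}}{5} + \frac{3 x^{4}}{4} + \frac{x^{3}}{3} + x^{2}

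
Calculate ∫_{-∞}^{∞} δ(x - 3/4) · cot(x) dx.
\cot{\left(\frac{3}{4} \right)}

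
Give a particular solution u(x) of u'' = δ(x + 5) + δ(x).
\frac{|x + 5|}{2} + \frac{|x|}{2}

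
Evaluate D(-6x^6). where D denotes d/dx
- 36 x^{5}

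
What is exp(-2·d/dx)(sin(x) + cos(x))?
\sqrt{2} \cos{\left(- x + \frac{\pi}{4} + 2 \right)}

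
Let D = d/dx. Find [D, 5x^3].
15 x^{2}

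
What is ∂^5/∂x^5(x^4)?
0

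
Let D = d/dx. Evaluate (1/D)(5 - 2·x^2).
- \frac{2 x^{3}}{3} + 5 x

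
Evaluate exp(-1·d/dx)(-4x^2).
- 4 x^{2} + 8 x - 4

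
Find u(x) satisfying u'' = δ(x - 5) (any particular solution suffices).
\frac{|x - 5|}{2}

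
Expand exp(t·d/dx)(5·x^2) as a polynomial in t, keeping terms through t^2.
5 t^{2} + 10 t x + 5 x^{2}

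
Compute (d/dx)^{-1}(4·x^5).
\frac{2 x^{6}}{3}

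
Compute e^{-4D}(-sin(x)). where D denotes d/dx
- \sin{\left(x - 4 \right)}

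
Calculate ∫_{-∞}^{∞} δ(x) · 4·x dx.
0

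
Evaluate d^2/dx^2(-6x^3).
- 36 x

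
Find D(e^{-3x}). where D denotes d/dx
- 3 e^{- 3 x}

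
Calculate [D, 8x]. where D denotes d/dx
8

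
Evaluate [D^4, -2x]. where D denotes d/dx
-8D^{3}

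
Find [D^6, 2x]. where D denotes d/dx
12D^{5}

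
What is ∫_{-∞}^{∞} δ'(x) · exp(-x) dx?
1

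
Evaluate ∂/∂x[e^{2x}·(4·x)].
\left(8 x + 4\right) e^{2 x}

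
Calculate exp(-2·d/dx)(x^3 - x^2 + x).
x^{3} - 7 x^{2} + 17 x - 14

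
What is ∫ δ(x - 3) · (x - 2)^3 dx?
1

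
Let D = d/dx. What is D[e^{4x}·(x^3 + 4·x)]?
\left(3 x^{2} + 4 x \left(x^{2} + 4\right) + 4\right) e^{4 x}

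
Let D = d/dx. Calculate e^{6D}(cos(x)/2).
\frac{\cos{\left(x + 6 \right)}}{2}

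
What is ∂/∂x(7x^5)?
35 x^{4}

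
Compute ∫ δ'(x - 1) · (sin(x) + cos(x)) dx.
- \cos{\left(1 \right)} + \sin{\left(1 \right)}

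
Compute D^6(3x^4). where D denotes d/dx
0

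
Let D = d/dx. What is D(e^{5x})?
5 e^{5 x}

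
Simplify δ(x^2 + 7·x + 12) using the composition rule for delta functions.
\frac{\delta(x + 3) + \delta(x + 4)}{1}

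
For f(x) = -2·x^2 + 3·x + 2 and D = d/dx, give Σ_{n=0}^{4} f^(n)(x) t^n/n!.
- 2 t^{2} - t \left(4 x - 3\right) - 2 x^{2} + 3 x + 2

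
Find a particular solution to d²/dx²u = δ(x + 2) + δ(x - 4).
\frac{|x + 2|}{2} + \frac{|x - 4|}{2}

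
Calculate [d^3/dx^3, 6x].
18\frac{d^{2}}{dx^{2}}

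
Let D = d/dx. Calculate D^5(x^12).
95040 x^{7}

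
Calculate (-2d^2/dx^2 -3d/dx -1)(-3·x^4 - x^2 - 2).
3 x^{4} + 36 x^{3} + 73 x^{2} + 6 x + 6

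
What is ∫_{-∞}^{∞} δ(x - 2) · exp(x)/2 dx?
\frac{e^{2}}{2}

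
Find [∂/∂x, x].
1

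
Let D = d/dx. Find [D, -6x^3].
- 18 x^{2}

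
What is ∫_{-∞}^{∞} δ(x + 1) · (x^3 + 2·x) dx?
-3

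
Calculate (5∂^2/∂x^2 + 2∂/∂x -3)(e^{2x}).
21 e^{2 x}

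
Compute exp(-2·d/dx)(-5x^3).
- 5 x^{3} + 30 x^{2} - 60 x + 40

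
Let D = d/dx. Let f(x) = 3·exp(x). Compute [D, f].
3 e^{x}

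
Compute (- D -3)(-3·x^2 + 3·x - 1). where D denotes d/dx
3 x \left(3 x - 1\right)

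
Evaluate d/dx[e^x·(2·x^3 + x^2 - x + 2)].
\left(2 x^{3} + 7 x^{2} + x + 1\right) e^{x}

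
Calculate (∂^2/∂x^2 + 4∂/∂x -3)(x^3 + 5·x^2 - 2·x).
- 3 x^{3} - 3 x^{2} + 52 x + 2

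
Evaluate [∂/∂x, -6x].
-6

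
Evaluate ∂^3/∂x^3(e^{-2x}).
- 8 e^{- 2 x}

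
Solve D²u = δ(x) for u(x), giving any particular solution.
\frac{|x|}{2}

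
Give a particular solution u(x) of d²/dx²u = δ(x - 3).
\frac{|x - 3|}{2}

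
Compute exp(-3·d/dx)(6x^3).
6 x^{3} - 54 x^{2} + 162 x - 162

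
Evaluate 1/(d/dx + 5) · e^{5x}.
\frac{e^{5 x}}{10}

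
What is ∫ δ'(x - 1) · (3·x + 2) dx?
-3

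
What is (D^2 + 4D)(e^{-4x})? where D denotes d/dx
0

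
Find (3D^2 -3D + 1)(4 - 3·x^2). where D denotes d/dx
- 3 x^{2} + 18 x - 14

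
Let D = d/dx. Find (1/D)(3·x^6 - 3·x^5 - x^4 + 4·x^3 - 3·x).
\frac{3 x^{7}}{7} - \frac{x^{6}}{2} - \frac{x^{5}}{5} + x^{4} - \frac{3 x^{2}}{2}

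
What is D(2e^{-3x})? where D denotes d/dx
- 6 e^{- 3 x}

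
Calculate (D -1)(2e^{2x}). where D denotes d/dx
2 e^{2 x}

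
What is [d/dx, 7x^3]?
21 x^{2}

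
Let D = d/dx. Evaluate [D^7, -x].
-7D^{6}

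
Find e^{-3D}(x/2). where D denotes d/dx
\frac{x}{2} - \frac{3}{2}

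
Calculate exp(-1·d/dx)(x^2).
x^{2} - 2 x + 1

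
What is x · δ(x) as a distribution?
0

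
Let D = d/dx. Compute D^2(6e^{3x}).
54 e^{3 x}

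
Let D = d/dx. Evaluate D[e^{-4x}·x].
\left(1 - 4 x\right) e^{- 4 x}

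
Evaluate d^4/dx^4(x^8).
1680 x^{4}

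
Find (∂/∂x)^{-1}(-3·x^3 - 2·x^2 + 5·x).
- \frac{3 x^{4}}{4} - \frac{2 x^{3}}{3} + \frac{5 x^{2}}{2}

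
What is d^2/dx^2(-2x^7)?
- 84 x^{5}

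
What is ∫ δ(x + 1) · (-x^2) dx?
-1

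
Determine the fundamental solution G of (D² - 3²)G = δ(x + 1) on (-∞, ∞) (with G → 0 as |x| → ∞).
-\frac{e^{-3|x + 1|}}{6}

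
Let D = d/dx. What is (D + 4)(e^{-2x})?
2 e^{- 2 x}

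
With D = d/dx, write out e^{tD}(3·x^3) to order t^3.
3 t^{3} + 9 t^{2} x + 9 t x^{2} + 3 x^{3}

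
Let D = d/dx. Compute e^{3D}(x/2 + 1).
\frac{x}{2} + \frac{5}{2}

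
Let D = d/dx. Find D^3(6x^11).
5940 x^{8}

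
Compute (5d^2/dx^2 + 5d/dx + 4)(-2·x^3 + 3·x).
- 8 x^{3} - 30 x^{2} - 48 x + 15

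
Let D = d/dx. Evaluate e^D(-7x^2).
- 7 x^{2} - 14 x - 7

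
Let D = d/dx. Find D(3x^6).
18 x^{5}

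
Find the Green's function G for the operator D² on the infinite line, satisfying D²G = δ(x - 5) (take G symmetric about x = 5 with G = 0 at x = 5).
\frac{|x - 5|}{2}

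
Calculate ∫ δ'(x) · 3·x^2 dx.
0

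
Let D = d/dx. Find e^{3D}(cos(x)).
\cos{\left(x + 3 \right)}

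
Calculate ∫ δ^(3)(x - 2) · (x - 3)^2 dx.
0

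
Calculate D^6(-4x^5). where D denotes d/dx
0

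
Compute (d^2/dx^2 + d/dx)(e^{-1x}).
0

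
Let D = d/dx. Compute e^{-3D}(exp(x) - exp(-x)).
- e^{3 - x} + e^{x - 3}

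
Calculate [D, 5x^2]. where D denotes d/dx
10 x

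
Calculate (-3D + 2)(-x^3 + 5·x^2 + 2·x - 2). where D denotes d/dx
- 2 x^{3} + 19 x^{2} - 26 x - 10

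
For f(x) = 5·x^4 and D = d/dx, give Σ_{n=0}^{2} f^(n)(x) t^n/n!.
5 x^{2} \left(6 t^{2} + 4 t x + x^{2}\right)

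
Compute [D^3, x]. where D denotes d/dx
3D^{2}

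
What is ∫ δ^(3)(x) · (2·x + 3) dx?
0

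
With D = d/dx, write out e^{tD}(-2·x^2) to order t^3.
- 2 t^{2} - 4 t x - 2 x^{2}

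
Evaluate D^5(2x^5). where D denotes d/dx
240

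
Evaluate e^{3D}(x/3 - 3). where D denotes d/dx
\frac{x}{3} - 2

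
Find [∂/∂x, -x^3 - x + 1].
- 3 x^{2} - 1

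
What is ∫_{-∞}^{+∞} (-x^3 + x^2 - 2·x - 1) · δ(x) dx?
-1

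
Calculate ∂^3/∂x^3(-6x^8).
- 2016 x^{5}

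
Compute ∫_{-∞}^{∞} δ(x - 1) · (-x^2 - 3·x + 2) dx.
-2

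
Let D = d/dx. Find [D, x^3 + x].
3 x^{2} + 1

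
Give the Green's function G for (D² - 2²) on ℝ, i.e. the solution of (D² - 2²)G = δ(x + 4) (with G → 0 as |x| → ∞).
-\frac{e^{-2|x + 4|}}{4}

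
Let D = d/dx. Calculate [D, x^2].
2 x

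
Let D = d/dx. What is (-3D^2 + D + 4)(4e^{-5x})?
- 304 e^{- 5 x}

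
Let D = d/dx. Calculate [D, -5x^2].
- 10 x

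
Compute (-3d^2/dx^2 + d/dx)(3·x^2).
6 x - 18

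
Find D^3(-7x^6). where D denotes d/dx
- 840 x^{3}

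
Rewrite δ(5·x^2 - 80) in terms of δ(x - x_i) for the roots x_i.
\frac{\delta(x - 4) + \delta(x + 4)}{40}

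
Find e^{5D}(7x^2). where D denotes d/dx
7 x^{2} + 70 x + 175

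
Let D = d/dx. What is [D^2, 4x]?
8D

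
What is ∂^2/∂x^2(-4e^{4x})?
- 64 e^{4 x}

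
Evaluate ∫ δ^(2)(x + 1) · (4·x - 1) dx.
0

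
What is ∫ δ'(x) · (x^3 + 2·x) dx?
-2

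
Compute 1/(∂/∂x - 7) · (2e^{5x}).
- e^{5 x}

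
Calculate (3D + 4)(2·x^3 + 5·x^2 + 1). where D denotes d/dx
8 x^{3} + 38 x^{2} + 30 x + 4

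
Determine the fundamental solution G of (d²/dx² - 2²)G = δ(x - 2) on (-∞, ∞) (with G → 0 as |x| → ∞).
-\frac{e^{-2|x - 2|}}{4}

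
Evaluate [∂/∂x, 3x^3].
9 x^{2}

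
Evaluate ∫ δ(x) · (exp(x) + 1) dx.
2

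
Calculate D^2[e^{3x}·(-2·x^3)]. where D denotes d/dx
- 6 x \left(3 x^{2} + 6 x + 2\right) e^{3 x}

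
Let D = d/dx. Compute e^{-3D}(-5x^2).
- 5 x^{2} + 30 x - 45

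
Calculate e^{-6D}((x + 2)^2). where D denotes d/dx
x^{2} - 8 x + 16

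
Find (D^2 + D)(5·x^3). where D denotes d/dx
15 x \left(x + 2\right)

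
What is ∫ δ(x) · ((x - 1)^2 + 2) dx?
3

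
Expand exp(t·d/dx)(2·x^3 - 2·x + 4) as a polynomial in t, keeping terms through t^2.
6 t^{2} x + 2 t \left(3 x^{2} - 1\right) + 2 x^{3} - 2 x + 4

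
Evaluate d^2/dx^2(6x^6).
180 x^{4}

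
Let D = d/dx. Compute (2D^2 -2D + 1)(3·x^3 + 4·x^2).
3 x^{3} - 14 x^{2} + 20 x + 16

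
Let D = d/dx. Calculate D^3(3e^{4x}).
192 e^{4 x}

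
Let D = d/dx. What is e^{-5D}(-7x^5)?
- 7 x^{5} + 175 x^{4} - 1750 x^{3} + 8750 x^{2} - 21875 x + 21875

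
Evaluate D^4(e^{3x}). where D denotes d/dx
81 e^{3 x}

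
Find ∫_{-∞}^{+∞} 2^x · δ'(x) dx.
- \log{\left(2 \right)}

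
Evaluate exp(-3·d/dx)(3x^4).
3 x^{4} - 36 x^{3} + 162 x^{2} - 324 x + 243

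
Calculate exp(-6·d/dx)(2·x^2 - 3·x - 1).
2 x^{2} - 27 x + 89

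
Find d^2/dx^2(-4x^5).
- 80 x^{3}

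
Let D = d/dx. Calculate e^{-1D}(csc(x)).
\csc{\left(x - 1 \right)}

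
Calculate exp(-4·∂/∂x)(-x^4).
- x^{4} + 16 x^{3} - 96 x^{2} + 256 x - 256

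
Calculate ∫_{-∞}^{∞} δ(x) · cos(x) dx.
1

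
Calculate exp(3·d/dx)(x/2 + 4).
\frac{x}{2} + \frac{11}{2}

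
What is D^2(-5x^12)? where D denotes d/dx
- 660 x^{10}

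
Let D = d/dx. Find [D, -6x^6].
- 36 x^{5}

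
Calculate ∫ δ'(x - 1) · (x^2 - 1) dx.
-2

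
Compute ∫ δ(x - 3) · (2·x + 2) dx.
8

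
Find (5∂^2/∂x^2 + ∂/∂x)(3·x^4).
12 x^{2} \left(x + 15\right)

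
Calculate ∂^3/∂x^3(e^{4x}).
64 e^{4 x}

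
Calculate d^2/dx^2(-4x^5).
- 80 x^{3}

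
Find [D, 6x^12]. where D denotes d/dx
72 x^{11}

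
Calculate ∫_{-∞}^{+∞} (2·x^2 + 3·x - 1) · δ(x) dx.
-1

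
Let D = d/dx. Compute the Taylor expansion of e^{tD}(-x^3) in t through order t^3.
- t^{3} - 3 t^{2} x - 3 t x^{2} - x^{3}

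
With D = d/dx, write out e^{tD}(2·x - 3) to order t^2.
2 t + 2 x - 3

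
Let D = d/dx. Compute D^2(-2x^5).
- 40 x^{3}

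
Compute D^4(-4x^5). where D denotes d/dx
- 480 x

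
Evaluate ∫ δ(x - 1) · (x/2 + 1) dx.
\frac{3}{2}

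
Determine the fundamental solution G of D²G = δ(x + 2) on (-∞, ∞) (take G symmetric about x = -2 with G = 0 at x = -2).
\frac{|x + 2|}{2}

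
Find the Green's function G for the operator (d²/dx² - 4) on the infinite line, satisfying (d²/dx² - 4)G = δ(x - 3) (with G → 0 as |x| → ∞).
-\frac{e^{-2|x - 3|}}{4}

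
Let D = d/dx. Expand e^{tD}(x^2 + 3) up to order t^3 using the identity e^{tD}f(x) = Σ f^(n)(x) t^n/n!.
t^{2} + 2 t x + x^{2} + 3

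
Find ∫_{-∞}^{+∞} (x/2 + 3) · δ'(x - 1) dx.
- \frac{1}{2}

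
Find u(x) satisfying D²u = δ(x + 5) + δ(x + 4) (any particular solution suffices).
\frac{|x + 5|}{2} + \frac{|x + 4|}{2}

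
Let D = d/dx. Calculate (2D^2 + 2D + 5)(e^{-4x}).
29 e^{- 4 x}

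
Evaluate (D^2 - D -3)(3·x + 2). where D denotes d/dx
- 9 x - 9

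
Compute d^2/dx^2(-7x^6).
- 210 x^{4}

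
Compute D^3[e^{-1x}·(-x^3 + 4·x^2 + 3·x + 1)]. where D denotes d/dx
\left(x^{3} - 13 x^{2} + 39 x - 22\right) e^{- x}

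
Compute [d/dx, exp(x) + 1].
e^{x}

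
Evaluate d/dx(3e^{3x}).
9 e^{3 x}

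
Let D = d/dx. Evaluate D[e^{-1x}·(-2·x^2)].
2 x \left(x - 2\right) e^{- x}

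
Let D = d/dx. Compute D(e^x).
e^{x}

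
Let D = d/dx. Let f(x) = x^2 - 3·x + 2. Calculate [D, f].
2 x - 3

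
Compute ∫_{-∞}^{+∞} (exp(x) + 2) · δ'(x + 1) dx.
- \frac{1}{e}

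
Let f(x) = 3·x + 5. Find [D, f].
3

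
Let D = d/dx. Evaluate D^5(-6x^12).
- 570240 x^{7}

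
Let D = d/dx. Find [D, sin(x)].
\cos{\left(x \right)}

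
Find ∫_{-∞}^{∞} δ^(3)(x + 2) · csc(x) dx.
\left(6 \cot^{2}{\left(2 \right)} + 5\right) \cot{\left(2 \right)} \csc{\left(2 \right)}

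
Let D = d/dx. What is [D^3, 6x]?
18D^{2}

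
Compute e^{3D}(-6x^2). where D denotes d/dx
- 6 x^{2} - 36 x - 54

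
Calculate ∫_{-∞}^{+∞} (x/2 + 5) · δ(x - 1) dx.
\frac{11}{2}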